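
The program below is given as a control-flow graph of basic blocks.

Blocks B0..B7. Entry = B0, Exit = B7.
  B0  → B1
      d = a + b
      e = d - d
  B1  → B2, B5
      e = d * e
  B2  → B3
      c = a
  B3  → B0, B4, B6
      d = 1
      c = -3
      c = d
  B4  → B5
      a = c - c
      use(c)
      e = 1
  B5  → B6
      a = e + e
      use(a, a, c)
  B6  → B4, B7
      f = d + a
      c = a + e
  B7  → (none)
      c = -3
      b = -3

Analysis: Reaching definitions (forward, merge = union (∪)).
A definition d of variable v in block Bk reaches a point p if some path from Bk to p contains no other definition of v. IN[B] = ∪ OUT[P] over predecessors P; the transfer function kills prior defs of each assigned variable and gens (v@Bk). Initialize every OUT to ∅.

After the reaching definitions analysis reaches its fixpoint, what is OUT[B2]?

Per-block solution:
  B0: | IN={c@B3, d@B3, e@B1} | OUT={c@B3, d@B0, e@B0}
  B1: | IN={c@B3, d@B0, e@B0} | OUT={c@B3, d@B0, e@B1}
  B2: | IN={c@B3, d@B0, e@B1} | OUT={c@B2, d@B0, e@B1}
  B3: | IN={c@B2, d@B0, e@B1} | OUT={c@B3, d@B3, e@B1}
  B4: | IN={a@B5, c@B3, c@B6, d@B0, d@B3, e@B1, e@B4, f@B6} | OUT={a@B4, c@B3, c@B6, d@B0, d@B3, e@B4, f@B6}
  B5: | IN={a@B4, c@B3, c@B6, d@B0, d@B3, e@B1, e@B4, f@B6} | OUT={a@B5, c@B3, c@B6, d@B0, d@B3, e@B1, e@B4, f@B6}
  B6: | IN={a@B5, c@B3, c@B6, d@B0, d@B3, e@B1, e@B4, f@B6} | OUT={a@B5, c@B6, d@B0, d@B3, e@B1, e@B4, f@B6}
  B7: | IN={a@B5, c@B6, d@B0, d@B3, e@B1, e@B4, f@B6} | OUT={a@B5, b@B7, c@B7, d@B0, d@B3, e@B1, e@B4, f@B6}

Merge at B2: IN[B2] = OUT[B1] = {c@B3, d@B0, e@B1}
Applying B2's transfer function to that IN value gives OUT[B2] (row B2 above).

Answer: {c@B2, d@B0, e@B1}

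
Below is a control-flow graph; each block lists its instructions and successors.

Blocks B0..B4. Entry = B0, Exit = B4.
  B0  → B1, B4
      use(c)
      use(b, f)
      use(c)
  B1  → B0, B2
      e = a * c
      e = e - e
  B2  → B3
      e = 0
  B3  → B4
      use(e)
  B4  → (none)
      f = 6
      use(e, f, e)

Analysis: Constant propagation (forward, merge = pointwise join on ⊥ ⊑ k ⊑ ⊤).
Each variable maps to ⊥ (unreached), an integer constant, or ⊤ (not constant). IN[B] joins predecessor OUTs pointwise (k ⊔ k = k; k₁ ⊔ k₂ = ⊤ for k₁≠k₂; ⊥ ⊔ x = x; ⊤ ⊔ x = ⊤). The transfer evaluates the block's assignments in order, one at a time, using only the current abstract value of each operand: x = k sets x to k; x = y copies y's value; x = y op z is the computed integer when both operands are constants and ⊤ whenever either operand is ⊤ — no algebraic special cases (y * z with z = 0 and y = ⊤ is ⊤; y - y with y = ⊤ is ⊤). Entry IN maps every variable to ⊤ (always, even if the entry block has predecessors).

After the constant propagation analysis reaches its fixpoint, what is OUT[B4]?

Converged values:
  B0:  IN=(all ⊤)  OUT=(all ⊤)
  B1:  IN=(all ⊤)  OUT=(all ⊤)
  B2:  IN=(all ⊤)  OUT={e:0; rest ⊤}
  B3:  IN={e:0; rest ⊤}  OUT={e:0; rest ⊤}
  B4:  IN=(all ⊤)  OUT={f:6; rest ⊤}

Merge at B4: IN[B4] = OUT[B0] ⊔ OUT[B3] = {a: ⊤, b: ⊤, c: ⊤, d: ⊤, e: ⊤, f: ⊤}
Applying B4's transfer function to that IN value gives OUT[B4] (row B4 above).

Answer: {a: ⊤, b: ⊤, c: ⊤, d: ⊤, e: ⊤, f: 6}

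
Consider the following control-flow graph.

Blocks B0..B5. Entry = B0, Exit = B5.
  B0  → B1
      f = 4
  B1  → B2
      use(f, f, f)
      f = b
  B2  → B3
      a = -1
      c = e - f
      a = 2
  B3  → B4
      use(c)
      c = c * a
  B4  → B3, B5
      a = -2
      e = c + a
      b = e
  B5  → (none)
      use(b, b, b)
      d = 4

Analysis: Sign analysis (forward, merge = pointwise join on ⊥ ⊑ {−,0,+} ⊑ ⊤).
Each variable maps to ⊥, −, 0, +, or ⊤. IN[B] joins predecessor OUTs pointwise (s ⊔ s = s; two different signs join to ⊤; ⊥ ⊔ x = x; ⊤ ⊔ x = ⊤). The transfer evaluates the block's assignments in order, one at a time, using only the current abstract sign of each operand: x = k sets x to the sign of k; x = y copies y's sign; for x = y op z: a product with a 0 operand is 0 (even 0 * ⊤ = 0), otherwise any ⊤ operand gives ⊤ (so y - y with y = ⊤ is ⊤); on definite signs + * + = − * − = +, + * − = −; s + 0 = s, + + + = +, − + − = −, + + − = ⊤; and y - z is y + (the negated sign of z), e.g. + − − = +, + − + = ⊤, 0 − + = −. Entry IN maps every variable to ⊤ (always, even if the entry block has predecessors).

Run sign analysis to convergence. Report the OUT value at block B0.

Per-block solution:
  B0: | IN=(all ⊤) | OUT={f:+; rest ⊤}
  B1: | IN={f:+; rest ⊤} | OUT=(all ⊤)
  B2: | IN=(all ⊤) | OUT={a:+; rest ⊤}
  B3: | IN=(all ⊤) | OUT=(all ⊤)
  B4: | IN=(all ⊤) | OUT={a:-; rest ⊤}
  B5: | IN={a:-; rest ⊤} | OUT={a:-, d:+; rest ⊤}

B0 is the boundary node: IN[B0] = {a: ⊤, b: ⊤, c: ⊤, d: ⊤, e: ⊤, f: ⊤}
Applying B0's transfer function to that IN value gives OUT[B0] (row B0 above).

Answer: {a: ⊤, b: ⊤, c: ⊤, d: ⊤, e: ⊤, f: +}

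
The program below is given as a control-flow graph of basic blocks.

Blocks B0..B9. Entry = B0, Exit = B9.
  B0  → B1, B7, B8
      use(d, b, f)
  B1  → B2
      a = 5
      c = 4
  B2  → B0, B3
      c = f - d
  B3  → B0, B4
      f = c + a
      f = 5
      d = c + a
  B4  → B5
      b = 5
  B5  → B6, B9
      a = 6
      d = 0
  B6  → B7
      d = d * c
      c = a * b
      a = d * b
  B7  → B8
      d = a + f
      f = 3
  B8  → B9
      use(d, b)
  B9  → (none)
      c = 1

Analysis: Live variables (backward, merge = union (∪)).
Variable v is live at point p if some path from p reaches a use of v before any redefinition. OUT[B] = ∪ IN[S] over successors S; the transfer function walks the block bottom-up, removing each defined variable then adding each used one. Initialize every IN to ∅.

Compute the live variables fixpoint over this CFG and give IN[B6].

Answer: {a, b, c, d, f}

Working:
Fixpoint table:
  B0:  IN={a, b, d, f}  OUT={a, b, d, f}
  B1:  IN={b, d, f}  OUT={a, b, d, f}
  B2:  IN={a, b, d, f}  OUT={a, b, c, d, f}
  B3:  IN={a, b, c}  OUT={a, b, c, d, f}
  B4:  IN={c, f}  OUT={b, c, f}
  B5:  IN={b, c, f}  OUT={a, b, c, d, f}
  B6:  IN={a, b, c, d, f}  OUT={a, b, f}
  B7:  IN={a, b, f}  OUT={b, d}
  B8:  IN={b, d}  OUT={}
  B9:  IN={}  OUT={}

Merge at B6: OUT[B6] = IN[B7] = {a, b, f}
Applying B6's transfer function to that OUT value gives IN[B6] (row B6 above).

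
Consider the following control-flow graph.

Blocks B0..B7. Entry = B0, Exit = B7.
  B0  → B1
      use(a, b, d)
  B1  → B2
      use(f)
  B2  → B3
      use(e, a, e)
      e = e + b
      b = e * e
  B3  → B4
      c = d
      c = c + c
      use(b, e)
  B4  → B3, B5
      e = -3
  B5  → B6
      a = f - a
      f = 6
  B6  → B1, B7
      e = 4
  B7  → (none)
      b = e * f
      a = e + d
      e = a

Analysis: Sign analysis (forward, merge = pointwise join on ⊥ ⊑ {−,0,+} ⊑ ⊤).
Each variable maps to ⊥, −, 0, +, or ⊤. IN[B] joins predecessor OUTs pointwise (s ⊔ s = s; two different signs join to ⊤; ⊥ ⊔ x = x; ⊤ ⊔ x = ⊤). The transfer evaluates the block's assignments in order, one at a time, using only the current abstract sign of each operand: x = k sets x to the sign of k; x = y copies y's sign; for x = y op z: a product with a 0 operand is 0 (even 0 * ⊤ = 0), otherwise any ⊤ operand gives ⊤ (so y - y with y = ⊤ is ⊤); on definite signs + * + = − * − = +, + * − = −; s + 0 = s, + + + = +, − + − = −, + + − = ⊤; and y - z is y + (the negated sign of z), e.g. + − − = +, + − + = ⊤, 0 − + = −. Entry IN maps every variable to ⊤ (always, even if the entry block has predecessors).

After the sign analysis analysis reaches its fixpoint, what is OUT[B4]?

Fixpoint table:
  B0: | IN=(all ⊤) | OUT=(all ⊤)
  B1: | IN=(all ⊤) | OUT=(all ⊤)
  B2: | IN=(all ⊤) | OUT=(all ⊤)
  B3: | IN=(all ⊤) | OUT=(all ⊤)
  B4: | IN=(all ⊤) | OUT={e:-; rest ⊤}
  B5: | IN={e:-; rest ⊤} | OUT={e:-, f:+; rest ⊤}
  B6: | IN={e:-, f:+; rest ⊤} | OUT={e:+, f:+; rest ⊤}
  B7: | IN={e:+, f:+; rest ⊤} | OUT={b:+, f:+; rest ⊤}

Merge at B4: IN[B4] = OUT[B3] = {a: ⊤, b: ⊤, c: ⊤, d: ⊤, e: ⊤, f: ⊤}
Applying B4's transfer function to that IN value gives OUT[B4] (row B4 above).

Answer: {a: ⊤, b: ⊤, c: ⊤, d: ⊤, e: -, f: ⊤}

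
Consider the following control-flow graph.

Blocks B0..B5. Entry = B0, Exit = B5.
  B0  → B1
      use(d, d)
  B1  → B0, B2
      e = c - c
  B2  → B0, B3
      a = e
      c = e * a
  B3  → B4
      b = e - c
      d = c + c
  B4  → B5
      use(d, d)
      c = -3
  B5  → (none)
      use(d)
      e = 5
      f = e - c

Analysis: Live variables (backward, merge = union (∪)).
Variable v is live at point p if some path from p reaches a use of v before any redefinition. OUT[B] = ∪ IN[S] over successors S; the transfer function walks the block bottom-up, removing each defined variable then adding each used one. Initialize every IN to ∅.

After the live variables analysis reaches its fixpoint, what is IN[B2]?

Per-block solution:
  B0: | IN={c, d} | OUT={c, d}
  B1: | IN={c, d} | OUT={c, d, e}
  B2: | IN={d, e} | OUT={c, d, e}
  B3: | IN={c, e} | OUT={d}
  B4: | IN={d} | OUT={c, d}
  B5: | IN={c, d} | OUT={}

Merge at B2: OUT[B2] = IN[B0] ⊔ IN[B3] = {c, d, e}
Applying B2's transfer function to that OUT value gives IN[B2] (row B2 above).

Answer: {d, e}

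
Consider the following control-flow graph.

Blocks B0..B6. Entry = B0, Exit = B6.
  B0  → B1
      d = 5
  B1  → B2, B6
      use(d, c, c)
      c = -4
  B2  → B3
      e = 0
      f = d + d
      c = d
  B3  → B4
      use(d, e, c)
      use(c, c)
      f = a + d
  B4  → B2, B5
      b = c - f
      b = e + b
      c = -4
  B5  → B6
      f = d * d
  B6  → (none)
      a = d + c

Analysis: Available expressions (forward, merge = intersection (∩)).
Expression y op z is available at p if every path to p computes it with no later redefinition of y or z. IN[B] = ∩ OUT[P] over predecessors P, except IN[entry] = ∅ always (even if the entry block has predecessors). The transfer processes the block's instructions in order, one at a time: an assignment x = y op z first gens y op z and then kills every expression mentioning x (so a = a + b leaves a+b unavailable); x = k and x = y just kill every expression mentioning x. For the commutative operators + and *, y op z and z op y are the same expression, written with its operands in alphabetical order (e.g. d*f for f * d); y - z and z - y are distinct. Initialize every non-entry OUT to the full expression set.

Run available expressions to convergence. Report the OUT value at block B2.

Per-block solution:
  B0:   IN={}   OUT={}
  B1:   IN={}   OUT={}
  B2:   IN={}   OUT={d+d}
  B3:   IN={d+d}   OUT={a+d, d+d}
  B4:   IN={a+d, d+d}   OUT={a+d, d+d}
  B5:   IN={a+d, d+d}   OUT={a+d, d*d, d+d}
  B6:   IN={}   OUT={c+d}

Merge at B2: IN[B2] = OUT[B1] ∩ OUT[B4] = {}
Applying B2's transfer function to that IN value gives OUT[B2] (row B2 above).

Answer: {d+d}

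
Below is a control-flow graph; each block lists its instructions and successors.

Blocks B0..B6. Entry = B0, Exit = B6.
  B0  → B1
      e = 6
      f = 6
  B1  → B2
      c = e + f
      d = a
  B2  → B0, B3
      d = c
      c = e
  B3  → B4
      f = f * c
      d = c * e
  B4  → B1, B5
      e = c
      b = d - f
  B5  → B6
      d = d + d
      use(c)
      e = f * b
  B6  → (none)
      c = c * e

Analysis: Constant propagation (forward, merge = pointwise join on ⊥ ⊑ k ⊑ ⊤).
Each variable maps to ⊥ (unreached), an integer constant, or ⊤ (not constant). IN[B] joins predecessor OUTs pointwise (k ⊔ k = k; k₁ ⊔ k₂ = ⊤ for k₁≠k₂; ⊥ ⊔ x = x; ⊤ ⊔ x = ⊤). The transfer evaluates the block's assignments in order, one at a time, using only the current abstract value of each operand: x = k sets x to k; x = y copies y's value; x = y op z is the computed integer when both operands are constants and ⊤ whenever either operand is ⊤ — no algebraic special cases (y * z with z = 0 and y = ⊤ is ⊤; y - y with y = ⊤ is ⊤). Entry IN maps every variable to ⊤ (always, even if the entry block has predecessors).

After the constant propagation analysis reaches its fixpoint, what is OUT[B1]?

Per-block solution:
  B0: | IN=(all ⊤) | OUT={e:6, f:6; rest ⊤}
  B1: | IN={e:6; rest ⊤} | OUT={e:6; rest ⊤}
  B2: | IN={e:6; rest ⊤} | OUT={c:6, e:6; rest ⊤}
  B3: | IN={c:6, e:6; rest ⊤} | OUT={c:6, d:36, e:6; rest ⊤}
  B4: | IN={c:6, d:36, e:6; rest ⊤} | OUT={c:6, d:36, e:6; rest ⊤}
  B5: | IN={c:6, d:36, e:6; rest ⊤} | OUT={c:6, d:72; rest ⊤}
  B6: | IN={c:6, d:72; rest ⊤} | OUT={d:72; rest ⊤}

Merge at B1: IN[B1] = OUT[B0] ⊔ OUT[B4] = {a: ⊤, b: ⊤, c: ⊤, d: ⊤, e: 6, f: ⊤}
Applying B1's transfer function to that IN value gives OUT[B1] (row B1 above).

Answer: {a: ⊤, b: ⊤, c: ⊤, d: ⊤, e: 6, f: ⊤}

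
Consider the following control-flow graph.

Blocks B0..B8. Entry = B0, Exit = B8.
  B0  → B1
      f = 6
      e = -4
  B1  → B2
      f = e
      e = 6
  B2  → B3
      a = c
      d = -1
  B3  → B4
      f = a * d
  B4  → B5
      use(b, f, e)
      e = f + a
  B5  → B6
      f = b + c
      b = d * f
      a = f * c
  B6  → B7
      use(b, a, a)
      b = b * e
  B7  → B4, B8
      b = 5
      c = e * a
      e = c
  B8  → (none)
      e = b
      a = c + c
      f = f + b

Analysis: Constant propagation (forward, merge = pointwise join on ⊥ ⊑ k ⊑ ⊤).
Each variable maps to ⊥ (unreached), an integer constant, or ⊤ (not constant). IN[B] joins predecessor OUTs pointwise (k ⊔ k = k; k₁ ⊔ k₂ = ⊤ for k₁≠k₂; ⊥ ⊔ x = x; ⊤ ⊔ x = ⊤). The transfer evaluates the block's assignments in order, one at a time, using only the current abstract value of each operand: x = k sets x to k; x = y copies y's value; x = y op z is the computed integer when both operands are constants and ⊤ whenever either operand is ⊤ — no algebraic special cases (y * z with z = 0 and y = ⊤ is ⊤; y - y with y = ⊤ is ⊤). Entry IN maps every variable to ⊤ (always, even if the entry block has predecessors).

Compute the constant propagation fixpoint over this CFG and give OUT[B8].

Answer: {a: ⊤, b: 5, c: ⊤, d: -1, e: 5, f: ⊤}

Derivation:
Fixpoint table:
  B0:   IN=(all ⊤)   OUT={e:-4, f:6; rest ⊤}
  B1:   IN={e:-4, f:6; rest ⊤}   OUT={e:6, f:-4; rest ⊤}
  B2:   IN={e:6, f:-4; rest ⊤}   OUT={d:-1, e:6, f:-4; rest ⊤}
  B3:   IN={d:-1, e:6, f:-4; rest ⊤}   OUT={d:-1, e:6; rest ⊤}
  B4:   IN={d:-1; rest ⊤}   OUT={d:-1; rest ⊤}
  B5:   IN={d:-1; rest ⊤}   OUT={d:-1; rest ⊤}
  B6:   IN={d:-1; rest ⊤}   OUT={d:-1; rest ⊤}
  B7:   IN={d:-1; rest ⊤}   OUT={b:5, d:-1; rest ⊤}
  B8:   IN={b:5, d:-1; rest ⊤}   OUT={b:5, d:-1, e:5; rest ⊤}

Merge at B8: IN[B8] = OUT[B7] = {a: ⊤, b: 5, c: ⊤, d: -1, e: ⊤, f: ⊤}
Applying B8's transfer function to that IN value gives OUT[B8] (row B8 above).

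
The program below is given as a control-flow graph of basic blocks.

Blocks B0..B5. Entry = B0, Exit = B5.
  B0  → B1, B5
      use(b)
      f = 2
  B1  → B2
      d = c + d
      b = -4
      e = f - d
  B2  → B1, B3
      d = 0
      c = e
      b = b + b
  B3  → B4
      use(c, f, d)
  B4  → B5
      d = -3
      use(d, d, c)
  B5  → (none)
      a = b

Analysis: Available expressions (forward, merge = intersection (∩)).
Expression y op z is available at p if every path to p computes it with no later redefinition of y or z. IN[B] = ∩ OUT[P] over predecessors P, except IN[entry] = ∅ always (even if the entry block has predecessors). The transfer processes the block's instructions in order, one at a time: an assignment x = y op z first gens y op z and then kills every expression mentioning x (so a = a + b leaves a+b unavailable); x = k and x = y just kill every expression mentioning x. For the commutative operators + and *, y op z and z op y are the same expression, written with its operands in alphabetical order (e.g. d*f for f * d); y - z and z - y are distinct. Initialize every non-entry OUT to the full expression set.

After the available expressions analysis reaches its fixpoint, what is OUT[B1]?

Answer: {f-d}

Derivation:
Converged values:
  B0:   IN={}   OUT={}
  B1:   IN={}   OUT={f-d}
  B2:   IN={f-d}   OUT={}
  B3:   IN={}   OUT={}
  B4:   IN={}   OUT={}
  B5:   IN={}   OUT={}

Merge at B1: IN[B1] = OUT[B0] ∩ OUT[B2] = {}
Applying B1's transfer function to that IN value gives OUT[B1] (row B1 above).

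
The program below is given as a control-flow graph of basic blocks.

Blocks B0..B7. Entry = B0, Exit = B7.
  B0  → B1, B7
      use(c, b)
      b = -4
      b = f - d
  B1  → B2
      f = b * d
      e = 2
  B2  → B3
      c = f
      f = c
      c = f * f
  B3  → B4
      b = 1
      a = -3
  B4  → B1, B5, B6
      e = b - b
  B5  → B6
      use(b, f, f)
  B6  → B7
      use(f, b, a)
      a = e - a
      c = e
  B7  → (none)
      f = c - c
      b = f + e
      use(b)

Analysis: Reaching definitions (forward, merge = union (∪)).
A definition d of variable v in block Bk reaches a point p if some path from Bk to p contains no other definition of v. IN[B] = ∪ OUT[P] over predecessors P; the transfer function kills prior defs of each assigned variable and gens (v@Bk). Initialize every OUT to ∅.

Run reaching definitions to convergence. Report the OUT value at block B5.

Answer: {a@B3, b@B3, c@B2, e@B4, f@B2}

Derivation:
Converged values:
  B0:  IN={}  OUT={b@B0}
  B1:  IN={a@B3, b@B0, b@B3, c@B2, e@B4, f@B2}  OUT={a@B3, b@B0, b@B3, c@B2, e@B1, f@B1}
  B2:  IN={a@B3, b@B0, b@B3, c@B2, e@B1, f@B1}  OUT={a@B3, b@B0, b@B3, c@B2, e@B1, f@B2}
  B3:  IN={a@B3, b@B0, b@B3, c@B2, e@B1, f@B2}  OUT={a@B3, b@B3, c@B2, e@B1, f@B2}
  B4:  IN={a@B3, b@B3, c@B2, e@B1, f@B2}  OUT={a@B3, b@B3, c@B2, e@B4, f@B2}
  B5:  IN={a@B3, b@B3, c@B2, e@B4, f@B2}  OUT={a@B3, b@B3, c@B2, e@B4, f@B2}
  B6:  IN={a@B3, b@B3, c@B2, e@B4, f@B2}  OUT={a@B6, b@B3, c@B6, e@B4, f@B2}
  B7:  IN={a@B6, b@B0, b@B3, c@B6, e@B4, f@B2}  OUT={a@B6, b@B7, c@B6, e@B4, f@B7}

Merge at B5: IN[B5] = OUT[B4] = {a@B3, b@B3, c@B2, e@B4, f@B2}
Applying B5's transfer function to that IN value gives OUT[B5] (row B5 above).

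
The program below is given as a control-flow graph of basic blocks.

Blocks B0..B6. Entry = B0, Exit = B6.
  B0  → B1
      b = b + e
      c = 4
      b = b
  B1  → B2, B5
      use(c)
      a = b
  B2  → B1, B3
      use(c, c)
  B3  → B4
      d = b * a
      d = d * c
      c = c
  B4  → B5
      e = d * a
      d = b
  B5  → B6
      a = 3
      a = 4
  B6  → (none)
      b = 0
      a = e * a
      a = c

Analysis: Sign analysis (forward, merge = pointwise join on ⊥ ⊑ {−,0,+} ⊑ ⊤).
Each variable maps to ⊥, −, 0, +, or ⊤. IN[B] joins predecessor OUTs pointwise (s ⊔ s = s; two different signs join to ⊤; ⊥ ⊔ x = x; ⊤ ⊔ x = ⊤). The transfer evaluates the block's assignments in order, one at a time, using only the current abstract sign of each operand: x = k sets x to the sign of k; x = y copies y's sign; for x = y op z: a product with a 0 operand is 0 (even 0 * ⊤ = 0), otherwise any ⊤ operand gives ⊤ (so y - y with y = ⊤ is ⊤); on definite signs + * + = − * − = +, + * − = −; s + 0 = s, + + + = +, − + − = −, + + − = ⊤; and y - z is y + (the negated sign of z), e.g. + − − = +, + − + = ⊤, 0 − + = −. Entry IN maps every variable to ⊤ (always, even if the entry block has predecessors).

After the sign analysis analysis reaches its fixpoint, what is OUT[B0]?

Converged values:
  B0: | IN=(all ⊤) | OUT={c:+; rest ⊤}
  B1: | IN={c:+; rest ⊤} | OUT={c:+; rest ⊤}
  B2: | IN={c:+; rest ⊤} | OUT={c:+; rest ⊤}
  B3: | IN={c:+; rest ⊤} | OUT={c:+; rest ⊤}
  B4: | IN={c:+; rest ⊤} | OUT={c:+; rest ⊤}
  B5: | IN={c:+; rest ⊤} | OUT={a:+, c:+; rest ⊤}
  B6: | IN={a:+, c:+; rest ⊤} | OUT={a:+, b:0, c:+; rest ⊤}

B0 is the boundary node: IN[B0] = {a: ⊤, b: ⊤, c: ⊤, d: ⊤, e: ⊤, f: ⊤}
Applying B0's transfer function to that IN value gives OUT[B0] (row B0 above).

Answer: {a: ⊤, b: ⊤, c: +, d: ⊤, e: ⊤, f: ⊤}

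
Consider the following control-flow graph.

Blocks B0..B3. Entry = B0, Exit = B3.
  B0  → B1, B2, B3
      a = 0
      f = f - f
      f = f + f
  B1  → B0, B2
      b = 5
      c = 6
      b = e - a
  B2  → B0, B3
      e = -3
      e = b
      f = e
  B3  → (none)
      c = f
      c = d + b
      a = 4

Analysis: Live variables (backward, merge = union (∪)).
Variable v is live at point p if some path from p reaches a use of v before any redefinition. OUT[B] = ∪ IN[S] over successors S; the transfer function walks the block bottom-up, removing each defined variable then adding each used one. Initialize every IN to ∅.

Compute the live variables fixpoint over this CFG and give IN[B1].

Answer: {a, d, e, f}

Trace:
Fixpoint table:
  B0:  IN={b, d, e, f}  OUT={a, b, d, e, f}
  B1:  IN={a, d, e, f}  OUT={b, d, e, f}
  B2:  IN={b, d}  OUT={b, d, e, f}
  B3:  IN={b, d, f}  OUT={}

Merge at B1: OUT[B1] = IN[B0] ⊔ IN[B2] = {b, d, e, f}
Applying B1's transfer function to that OUT value gives IN[B1] (row B1 above).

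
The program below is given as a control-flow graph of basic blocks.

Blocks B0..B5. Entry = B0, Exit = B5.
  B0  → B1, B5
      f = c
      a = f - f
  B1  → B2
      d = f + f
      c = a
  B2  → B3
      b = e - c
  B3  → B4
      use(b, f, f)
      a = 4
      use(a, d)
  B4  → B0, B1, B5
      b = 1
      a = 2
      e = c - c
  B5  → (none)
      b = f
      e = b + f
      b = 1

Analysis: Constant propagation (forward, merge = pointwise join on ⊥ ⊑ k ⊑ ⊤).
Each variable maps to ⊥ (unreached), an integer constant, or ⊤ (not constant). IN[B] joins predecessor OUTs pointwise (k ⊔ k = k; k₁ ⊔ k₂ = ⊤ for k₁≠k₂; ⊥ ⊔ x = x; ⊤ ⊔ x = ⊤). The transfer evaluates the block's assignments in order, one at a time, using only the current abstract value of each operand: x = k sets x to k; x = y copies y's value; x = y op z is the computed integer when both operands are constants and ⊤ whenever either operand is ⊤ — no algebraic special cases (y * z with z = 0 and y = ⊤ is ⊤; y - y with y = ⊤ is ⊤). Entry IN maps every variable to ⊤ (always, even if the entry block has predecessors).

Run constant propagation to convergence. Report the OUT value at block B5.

Converged values:
  B0:  IN=(all ⊤)  OUT=(all ⊤)
  B1:  IN=(all ⊤)  OUT=(all ⊤)
  B2:  IN=(all ⊤)  OUT=(all ⊤)
  B3:  IN=(all ⊤)  OUT={a:4; rest ⊤}
  B4:  IN={a:4; rest ⊤}  OUT={a:2, b:1; rest ⊤}
  B5:  IN=(all ⊤)  OUT={b:1; rest ⊤}

Merge at B5: IN[B5] = OUT[B0] ⊔ OUT[B4] = {a: ⊤, b: ⊤, c: ⊤, d: ⊤, e: ⊤, f: ⊤}
Applying B5's transfer function to that IN value gives OUT[B5] (row B5 above).

Answer: {a: ⊤, b: 1, c: ⊤, d: ⊤, e: ⊤, f: ⊤}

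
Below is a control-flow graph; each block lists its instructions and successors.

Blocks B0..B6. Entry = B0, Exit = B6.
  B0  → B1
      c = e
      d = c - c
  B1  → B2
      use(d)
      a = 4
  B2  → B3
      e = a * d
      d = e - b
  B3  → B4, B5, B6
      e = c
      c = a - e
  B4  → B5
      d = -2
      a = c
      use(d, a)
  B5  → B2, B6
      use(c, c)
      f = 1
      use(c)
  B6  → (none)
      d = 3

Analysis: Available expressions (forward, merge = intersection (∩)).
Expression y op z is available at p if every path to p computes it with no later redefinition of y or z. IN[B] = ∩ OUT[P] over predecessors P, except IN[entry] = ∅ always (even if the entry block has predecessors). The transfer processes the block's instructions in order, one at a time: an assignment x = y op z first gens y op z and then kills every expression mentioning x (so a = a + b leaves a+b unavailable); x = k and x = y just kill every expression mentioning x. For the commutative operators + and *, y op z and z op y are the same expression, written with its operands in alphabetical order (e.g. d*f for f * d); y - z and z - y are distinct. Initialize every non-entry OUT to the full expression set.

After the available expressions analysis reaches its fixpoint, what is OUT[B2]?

Answer: {e-b}

Derivation:
Converged values:
  B0: | IN={} | OUT={c-c}
  B1: | IN={c-c} | OUT={c-c}
  B2: | IN={} | OUT={e-b}
  B3: | IN={e-b} | OUT={a-e}
  B4: | IN={a-e} | OUT={}
  B5: | IN={} | OUT={}
  B6: | IN={} | OUT={}

Merge at B2: IN[B2] = OUT[B1] ∩ OUT[B5] = {}
Applying B2's transfer function to that IN value gives OUT[B2] (row B2 above).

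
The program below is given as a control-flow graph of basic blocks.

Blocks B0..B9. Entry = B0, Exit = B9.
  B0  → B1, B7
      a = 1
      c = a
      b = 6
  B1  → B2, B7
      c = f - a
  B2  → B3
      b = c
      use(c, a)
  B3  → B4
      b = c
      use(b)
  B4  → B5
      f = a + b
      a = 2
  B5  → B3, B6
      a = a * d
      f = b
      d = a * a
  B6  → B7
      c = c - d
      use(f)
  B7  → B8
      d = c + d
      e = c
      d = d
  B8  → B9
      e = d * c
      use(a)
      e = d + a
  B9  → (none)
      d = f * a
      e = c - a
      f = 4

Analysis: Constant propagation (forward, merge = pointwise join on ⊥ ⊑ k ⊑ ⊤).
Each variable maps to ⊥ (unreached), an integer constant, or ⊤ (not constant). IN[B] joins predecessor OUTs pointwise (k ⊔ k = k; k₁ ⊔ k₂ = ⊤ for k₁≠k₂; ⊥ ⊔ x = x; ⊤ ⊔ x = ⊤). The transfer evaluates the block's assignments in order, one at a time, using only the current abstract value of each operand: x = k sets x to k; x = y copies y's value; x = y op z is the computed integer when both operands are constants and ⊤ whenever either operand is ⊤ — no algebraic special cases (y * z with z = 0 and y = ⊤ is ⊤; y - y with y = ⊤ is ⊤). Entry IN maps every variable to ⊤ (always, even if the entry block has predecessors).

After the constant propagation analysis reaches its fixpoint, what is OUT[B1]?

Fixpoint table:
  B0: | IN=(all ⊤) | OUT={a:1, b:6, c:1; rest ⊤}
  B1: | IN={a:1, b:6, c:1; rest ⊤} | OUT={a:1, b:6; rest ⊤}
  B2: | IN={a:1, b:6; rest ⊤} | OUT={a:1; rest ⊤}
  B3: | IN=(all ⊤) | OUT=(all ⊤)
  B4: | IN=(all ⊤) | OUT={a:2; rest ⊤}
  B5: | IN={a:2; rest ⊤} | OUT=(all ⊤)
  B6: | IN=(all ⊤) | OUT=(all ⊤)
  B7: | IN=(all ⊤) | OUT=(all ⊤)
  B8: | IN=(all ⊤) | OUT=(all ⊤)
  B9: | IN=(all ⊤) | OUT={f:4; rest ⊤}

Merge at B1: IN[B1] = OUT[B0] = {a: 1, b: 6, c: 1, d: ⊤, e: ⊤, f: ⊤}
Applying B1's transfer function to that IN value gives OUT[B1] (row B1 above).

Answer: {a: 1, b: 6, c: ⊤, d: ⊤, e: ⊤, f: ⊤}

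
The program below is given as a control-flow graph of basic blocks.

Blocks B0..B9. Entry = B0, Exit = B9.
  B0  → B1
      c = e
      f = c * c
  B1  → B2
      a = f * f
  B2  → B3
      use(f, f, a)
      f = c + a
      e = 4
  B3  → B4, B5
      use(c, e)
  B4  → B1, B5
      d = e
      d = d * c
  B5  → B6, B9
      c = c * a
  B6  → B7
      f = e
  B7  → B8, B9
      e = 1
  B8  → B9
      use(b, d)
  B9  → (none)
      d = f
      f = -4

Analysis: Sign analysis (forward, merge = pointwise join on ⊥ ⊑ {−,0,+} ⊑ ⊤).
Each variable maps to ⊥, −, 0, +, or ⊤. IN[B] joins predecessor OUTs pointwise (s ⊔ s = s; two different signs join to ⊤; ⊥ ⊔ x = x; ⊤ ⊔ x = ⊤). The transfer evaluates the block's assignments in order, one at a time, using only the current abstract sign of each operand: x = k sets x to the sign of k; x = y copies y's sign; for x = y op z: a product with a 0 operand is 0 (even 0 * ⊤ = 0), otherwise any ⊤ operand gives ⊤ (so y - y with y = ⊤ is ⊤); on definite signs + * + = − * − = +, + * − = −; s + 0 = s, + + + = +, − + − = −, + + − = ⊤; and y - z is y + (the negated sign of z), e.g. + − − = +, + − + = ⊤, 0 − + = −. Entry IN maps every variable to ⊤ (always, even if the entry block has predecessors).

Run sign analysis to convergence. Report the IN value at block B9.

Converged values:
  B0: | IN=(all ⊤) | OUT=(all ⊤)
  B1: | IN=(all ⊤) | OUT=(all ⊤)
  B2: | IN=(all ⊤) | OUT={e:+; rest ⊤}
  B3: | IN={e:+; rest ⊤} | OUT={e:+; rest ⊤}
  B4: | IN={e:+; rest ⊤} | OUT={e:+; rest ⊤}
  B5: | IN={e:+; rest ⊤} | OUT={e:+; rest ⊤}
  B6: | IN={e:+; rest ⊤} | OUT={e:+, f:+; rest ⊤}
  B7: | IN={e:+, f:+; rest ⊤} | OUT={e:+, f:+; rest ⊤}
  B8: | IN={e:+, f:+; rest ⊤} | OUT={e:+, f:+; rest ⊤}
  B9: | IN={e:+; rest ⊤} | OUT={e:+, f:-; rest ⊤}

Merge at B9: IN[B9] = OUT[B5] ⊔ OUT[B7] ⊔ OUT[B8] = {a: ⊤, b: ⊤, c: ⊤, d: ⊤, e: +, f: ⊤}

Answer: {a: ⊤, b: ⊤, c: ⊤, d: ⊤, e: +, f: ⊤}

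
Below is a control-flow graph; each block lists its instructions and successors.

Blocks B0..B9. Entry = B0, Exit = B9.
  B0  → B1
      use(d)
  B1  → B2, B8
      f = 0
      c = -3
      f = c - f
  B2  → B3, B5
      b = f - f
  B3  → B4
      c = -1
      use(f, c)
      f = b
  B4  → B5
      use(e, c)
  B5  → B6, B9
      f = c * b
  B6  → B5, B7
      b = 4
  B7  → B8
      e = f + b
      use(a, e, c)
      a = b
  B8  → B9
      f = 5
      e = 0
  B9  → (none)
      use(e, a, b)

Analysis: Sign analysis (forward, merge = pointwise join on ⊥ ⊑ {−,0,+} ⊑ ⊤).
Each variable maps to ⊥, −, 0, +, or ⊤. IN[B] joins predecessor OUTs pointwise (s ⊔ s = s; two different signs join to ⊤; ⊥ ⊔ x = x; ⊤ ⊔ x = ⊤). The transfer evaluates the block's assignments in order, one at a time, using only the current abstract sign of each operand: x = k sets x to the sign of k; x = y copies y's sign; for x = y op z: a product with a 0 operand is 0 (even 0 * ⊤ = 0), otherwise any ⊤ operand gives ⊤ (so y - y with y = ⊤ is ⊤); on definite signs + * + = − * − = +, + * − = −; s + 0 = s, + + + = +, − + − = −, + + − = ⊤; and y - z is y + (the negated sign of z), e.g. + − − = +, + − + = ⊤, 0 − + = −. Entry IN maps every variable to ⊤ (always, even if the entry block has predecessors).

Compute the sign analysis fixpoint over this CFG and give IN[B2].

Answer: {a: ⊤, b: ⊤, c: -, d: ⊤, e: ⊤, f: -}

Trace:
Converged values:
  B0: | IN=(all ⊤) | OUT=(all ⊤)
  B1: | IN=(all ⊤) | OUT={c:-, f:-; rest ⊤}
  B2: | IN={c:-, f:-; rest ⊤} | OUT={c:-, f:-; rest ⊤}
  B3: | IN={c:-, f:-; rest ⊤} | OUT={c:-; rest ⊤}
  B4: | IN={c:-; rest ⊤} | OUT={c:-; rest ⊤}
  B5: | IN={c:-; rest ⊤} | OUT={c:-; rest ⊤}
  B6: | IN={c:-; rest ⊤} | OUT={b:+, c:-; rest ⊤}
  B7: | IN={b:+, c:-; rest ⊤} | OUT={a:+, b:+, c:-; rest ⊤}
  B8: | IN={c:-; rest ⊤} | OUT={c:-, e:0, f:+; rest ⊤}
  B9: | IN={c:-; rest ⊤} | OUT={c:-; rest ⊤}

Merge at B2: IN[B2] = OUT[B1] = {a: ⊤, b: ⊤, c: -, d: ⊤, e: ⊤, f: -}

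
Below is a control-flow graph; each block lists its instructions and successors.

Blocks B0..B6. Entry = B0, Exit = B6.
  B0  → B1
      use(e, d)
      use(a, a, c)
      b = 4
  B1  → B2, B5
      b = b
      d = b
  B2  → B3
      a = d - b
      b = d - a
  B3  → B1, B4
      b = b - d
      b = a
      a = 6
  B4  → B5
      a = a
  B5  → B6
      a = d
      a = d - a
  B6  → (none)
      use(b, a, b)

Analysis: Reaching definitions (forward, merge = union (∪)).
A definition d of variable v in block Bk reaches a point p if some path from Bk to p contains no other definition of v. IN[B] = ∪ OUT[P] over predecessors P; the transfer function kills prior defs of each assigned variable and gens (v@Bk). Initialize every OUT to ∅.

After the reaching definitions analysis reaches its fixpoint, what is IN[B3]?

Fixpoint table:
  B0: | IN={} | OUT={b@B0}
  B1: | IN={a@B3, b@B0, b@B3, d@B1} | OUT={a@B3, b@B1, d@B1}
  B2: | IN={a@B3, b@B1, d@B1} | OUT={a@B2, b@B2, d@B1}
  B3: | IN={a@B2, b@B2, d@B1} | OUT={a@B3, b@B3, d@B1}
  B4: | IN={a@B3, b@B3, d@B1} | OUT={a@B4, b@B3, d@B1}
  B5: | IN={a@B3, a@B4, b@B1, b@B3, d@B1} | OUT={a@B5, b@B1, b@B3, d@B1}
  B6: | IN={a@B5, b@B1, b@B3, d@B1} | OUT={a@B5, b@B1, b@B3, d@B1}

Merge at B3: IN[B3] = OUT[B2] = {a@B2, b@B2, d@B1}

Answer: {a@B2, b@B2, d@B1}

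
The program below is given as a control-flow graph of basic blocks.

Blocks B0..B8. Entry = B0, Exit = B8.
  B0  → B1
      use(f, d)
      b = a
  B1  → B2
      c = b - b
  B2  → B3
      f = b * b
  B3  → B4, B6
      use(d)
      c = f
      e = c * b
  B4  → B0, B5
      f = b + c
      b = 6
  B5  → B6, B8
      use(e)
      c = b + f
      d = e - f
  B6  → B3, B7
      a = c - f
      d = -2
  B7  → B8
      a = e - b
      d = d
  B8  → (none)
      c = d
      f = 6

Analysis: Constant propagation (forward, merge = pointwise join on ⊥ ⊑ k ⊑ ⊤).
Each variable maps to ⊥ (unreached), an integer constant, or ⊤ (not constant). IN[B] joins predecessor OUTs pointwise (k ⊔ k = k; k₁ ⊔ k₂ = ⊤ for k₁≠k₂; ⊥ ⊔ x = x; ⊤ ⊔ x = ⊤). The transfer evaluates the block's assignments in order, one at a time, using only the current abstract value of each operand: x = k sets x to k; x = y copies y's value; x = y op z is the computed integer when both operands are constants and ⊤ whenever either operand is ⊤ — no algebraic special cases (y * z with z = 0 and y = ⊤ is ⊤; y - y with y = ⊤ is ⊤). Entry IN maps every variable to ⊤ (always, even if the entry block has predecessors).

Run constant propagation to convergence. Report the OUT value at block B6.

Answer: {a: ⊤, b: ⊤, c: ⊤, d: -2, e: ⊤, f: ⊤}

Working:
Fixpoint table:
  B0:  IN=(all ⊤)  OUT=(all ⊤)
  B1:  IN=(all ⊤)  OUT=(all ⊤)
  B2:  IN=(all ⊤)  OUT=(all ⊤)
  B3:  IN=(all ⊤)  OUT=(all ⊤)
  B4:  IN=(all ⊤)  OUT={b:6; rest ⊤}
  B5:  IN={b:6; rest ⊤}  OUT={b:6; rest ⊤}
  B6:  IN=(all ⊤)  OUT={d:-2; rest ⊤}
  B7:  IN={d:-2; rest ⊤}  OUT={d:-2; rest ⊤}
  B8:  IN=(all ⊤)  OUT={f:6; rest ⊤}

Merge at B6: IN[B6] = OUT[B3] ⊔ OUT[B5] = {a: ⊤, b: ⊤, c: ⊤, d: ⊤, e: ⊤, f: ⊤}
Applying B6's transfer function to that IN value gives OUT[B6] (row B6 above).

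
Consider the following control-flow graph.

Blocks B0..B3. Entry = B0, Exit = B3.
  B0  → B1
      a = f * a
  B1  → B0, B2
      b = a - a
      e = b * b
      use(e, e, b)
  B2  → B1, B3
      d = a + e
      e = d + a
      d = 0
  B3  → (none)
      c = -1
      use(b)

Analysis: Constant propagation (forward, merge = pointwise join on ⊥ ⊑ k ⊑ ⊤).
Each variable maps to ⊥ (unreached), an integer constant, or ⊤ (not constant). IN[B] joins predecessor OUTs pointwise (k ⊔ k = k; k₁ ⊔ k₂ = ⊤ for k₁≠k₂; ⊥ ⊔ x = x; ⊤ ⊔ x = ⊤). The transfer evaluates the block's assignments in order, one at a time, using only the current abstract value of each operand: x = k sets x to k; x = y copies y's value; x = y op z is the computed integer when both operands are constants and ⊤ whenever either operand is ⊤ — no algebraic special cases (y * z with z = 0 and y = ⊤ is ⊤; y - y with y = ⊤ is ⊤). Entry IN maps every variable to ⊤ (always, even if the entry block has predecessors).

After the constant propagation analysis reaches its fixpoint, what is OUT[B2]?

Converged values:
  B0: | IN=(all ⊤) | OUT=(all ⊤)
  B1: | IN=(all ⊤) | OUT=(all ⊤)
  B2: | IN=(all ⊤) | OUT={d:0; rest ⊤}
  B3: | IN={d:0; rest ⊤} | OUT={c:-1, d:0; rest ⊤}

Merge at B2: IN[B2] = OUT[B1] = {a: ⊤, b: ⊤, c: ⊤, d: ⊤, e: ⊤, f: ⊤}
Applying B2's transfer function to that IN value gives OUT[B2] (row B2 above).

Answer: {a: ⊤, b: ⊤, c: ⊤, d: 0, e: ⊤, f: ⊤}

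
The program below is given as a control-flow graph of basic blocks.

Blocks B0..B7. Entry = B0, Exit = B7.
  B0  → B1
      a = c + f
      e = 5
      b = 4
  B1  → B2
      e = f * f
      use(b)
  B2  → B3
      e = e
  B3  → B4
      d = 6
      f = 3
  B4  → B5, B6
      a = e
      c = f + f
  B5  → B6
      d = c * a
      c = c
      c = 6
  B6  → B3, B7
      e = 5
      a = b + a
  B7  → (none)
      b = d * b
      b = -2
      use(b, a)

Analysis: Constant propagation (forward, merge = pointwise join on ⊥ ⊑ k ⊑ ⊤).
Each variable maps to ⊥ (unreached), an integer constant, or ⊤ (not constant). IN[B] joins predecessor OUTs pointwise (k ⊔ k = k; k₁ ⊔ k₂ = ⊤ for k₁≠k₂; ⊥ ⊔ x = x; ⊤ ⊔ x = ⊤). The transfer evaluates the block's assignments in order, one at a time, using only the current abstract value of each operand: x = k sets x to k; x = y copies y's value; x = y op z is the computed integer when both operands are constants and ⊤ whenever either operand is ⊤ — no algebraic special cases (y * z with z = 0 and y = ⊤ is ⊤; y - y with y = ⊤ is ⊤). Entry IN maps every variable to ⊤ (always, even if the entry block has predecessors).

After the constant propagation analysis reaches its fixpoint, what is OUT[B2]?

Answer: {a: ⊤, b: 4, c: ⊤, d: ⊤, e: ⊤, f: ⊤}

Trace:
Per-block solution:
  B0: | IN=(all ⊤) | OUT={b:4, e:5; rest ⊤}
  B1: | IN={b:4, e:5; rest ⊤} | OUT={b:4; rest ⊤}
  B2: | IN={b:4; rest ⊤} | OUT={b:4; rest ⊤}
  B3: | IN={b:4; rest ⊤} | OUT={b:4, d:6, f:3; rest ⊤}
  B4: | IN={b:4, d:6, f:3; rest ⊤} | OUT={b:4, c:6, d:6, f:3; rest ⊤}
  B5: | IN={b:4, c:6, d:6, f:3; rest ⊤} | OUT={b:4, c:6, f:3; rest ⊤}
  B6: | IN={b:4, c:6, f:3; rest ⊤} | OUT={b:4, c:6, e:5, f:3; rest ⊤}
  B7: | IN={b:4, c:6, e:5, f:3; rest ⊤} | OUT={b:-2, c:6, e:5, f:3; rest ⊤}

Merge at B2: IN[B2] = OUT[B1] = {a: ⊤, b: 4, c: ⊤, d: ⊤, e: ⊤, f: ⊤}
Applying B2's transfer function to that IN value gives OUT[B2] (row B2 above).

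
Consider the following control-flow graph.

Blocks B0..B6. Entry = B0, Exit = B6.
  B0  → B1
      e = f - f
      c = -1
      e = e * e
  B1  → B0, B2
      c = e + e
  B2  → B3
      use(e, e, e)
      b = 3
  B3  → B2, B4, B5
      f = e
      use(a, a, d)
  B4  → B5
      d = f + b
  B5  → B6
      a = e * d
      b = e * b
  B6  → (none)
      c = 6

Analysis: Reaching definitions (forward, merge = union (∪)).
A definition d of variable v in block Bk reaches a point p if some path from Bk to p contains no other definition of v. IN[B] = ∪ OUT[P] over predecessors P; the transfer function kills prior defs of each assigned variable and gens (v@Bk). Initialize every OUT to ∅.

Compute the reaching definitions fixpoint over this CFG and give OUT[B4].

Per-block solution:
  B0:   IN={c@B1, e@B0}   OUT={c@B0, e@B0}
  B1:   IN={c@B0, e@B0}   OUT={c@B1, e@B0}
  B2:   IN={b@B2, c@B1, e@B0, f@B3}   OUT={b@B2, c@B1, e@B0, f@B3}
  B3:   IN={b@B2, c@B1, e@B0, f@B3}   OUT={b@B2, c@B1, e@B0, f@B3}
  B4:   IN={b@B2, c@B1, e@B0, f@B3}   OUT={b@B2, c@B1, d@B4, e@B0, f@B3}
  B5:   IN={b@B2, c@B1, d@B4, e@B0, f@B3}   OUT={a@B5, b@B5, c@B1, d@B4, e@B0, f@B3}
  B6:   IN={a@B5, b@B5, c@B1, d@B4, e@B0, f@B3}   OUT={a@B5, b@B5, c@B6, d@B4, e@B0, f@B3}

Merge at B4: IN[B4] = OUT[B3] = {b@B2, c@B1, e@B0, f@B3}
Applying B4's transfer function to that IN value gives OUT[B4] (row B4 above).

Answer: {b@B2, c@B1, d@B4, e@B0, f@B3}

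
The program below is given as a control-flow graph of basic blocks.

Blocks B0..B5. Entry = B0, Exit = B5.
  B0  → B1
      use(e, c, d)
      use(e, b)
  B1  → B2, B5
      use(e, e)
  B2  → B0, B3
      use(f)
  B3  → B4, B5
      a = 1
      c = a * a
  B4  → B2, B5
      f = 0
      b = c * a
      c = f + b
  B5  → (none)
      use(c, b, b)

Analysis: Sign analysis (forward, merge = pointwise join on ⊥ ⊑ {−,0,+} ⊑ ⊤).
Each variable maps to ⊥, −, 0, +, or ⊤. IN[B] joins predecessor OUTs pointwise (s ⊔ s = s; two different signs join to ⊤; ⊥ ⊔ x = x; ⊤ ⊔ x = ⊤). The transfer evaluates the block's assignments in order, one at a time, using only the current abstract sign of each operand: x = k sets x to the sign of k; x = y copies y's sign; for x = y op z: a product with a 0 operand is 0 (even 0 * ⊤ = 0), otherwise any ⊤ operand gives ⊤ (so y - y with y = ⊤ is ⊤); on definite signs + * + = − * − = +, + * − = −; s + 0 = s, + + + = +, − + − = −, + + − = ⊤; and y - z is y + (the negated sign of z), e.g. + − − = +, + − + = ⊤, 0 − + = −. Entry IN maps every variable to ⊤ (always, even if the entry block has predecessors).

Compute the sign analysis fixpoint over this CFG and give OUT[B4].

Answer: {a: +, b: +, c: +, d: ⊤, e: ⊤, f: 0}

Derivation:
Fixpoint table:
  B0:  IN=(all ⊤)  OUT=(all ⊤)
  B1:  IN=(all ⊤)  OUT=(all ⊤)
  B2:  IN=(all ⊤)  OUT=(all ⊤)
  B3:  IN=(all ⊤)  OUT={a:+, c:+; rest ⊤}
  B4:  IN={a:+, c:+; rest ⊤}  OUT={a:+, b:+, c:+, f:0; rest ⊤}
  B5:  IN=(all ⊤)  OUT=(all ⊤)

Merge at B4: IN[B4] = OUT[B3] = {a: +, b: ⊤, c: +, d: ⊤, e: ⊤, f: ⊤}
Applying B4's transfer function to that IN value gives OUT[B4] (row B4 above).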